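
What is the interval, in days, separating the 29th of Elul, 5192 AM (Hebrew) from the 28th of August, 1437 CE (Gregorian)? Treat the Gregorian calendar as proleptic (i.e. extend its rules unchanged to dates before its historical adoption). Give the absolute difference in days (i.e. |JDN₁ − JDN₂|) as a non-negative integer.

1818

JDN of the first date = 2244335.
JDN of the second date = 2246153.
|2246153 − 2244335| = 1818.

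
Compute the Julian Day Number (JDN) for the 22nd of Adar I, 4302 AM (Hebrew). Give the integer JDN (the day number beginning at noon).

1919076

In the proleptic Gregorian calendar the same day is 24 February 542.
JDN 2299161 is 15 October 1582 CE (Gregorian); the target day is −380085 days from there, so JDN = 1919076.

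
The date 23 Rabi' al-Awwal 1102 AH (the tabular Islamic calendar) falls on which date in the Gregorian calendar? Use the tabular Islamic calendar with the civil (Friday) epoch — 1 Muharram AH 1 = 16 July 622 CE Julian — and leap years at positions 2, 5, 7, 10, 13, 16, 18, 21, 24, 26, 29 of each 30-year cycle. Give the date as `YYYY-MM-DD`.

Julian Day Number of the source date = 2338679.
Converting JDN 2338679 to the Gregorian calendar gives 25 December 1690 CE.

1690-12-25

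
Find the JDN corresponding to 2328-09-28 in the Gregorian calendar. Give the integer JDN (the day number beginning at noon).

JDN 2299161 is 15 October 1582 CE (Gregorian); the target day is +272454 days from there, so JDN = 2571615.

2571615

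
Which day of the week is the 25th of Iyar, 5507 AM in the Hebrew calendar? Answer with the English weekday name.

Equivalently 5 May 1747 Gregorian, JDN 2359263.
2359263 ≡ 4 (mod 7); counting from Monday = 0 gives Friday.

Friday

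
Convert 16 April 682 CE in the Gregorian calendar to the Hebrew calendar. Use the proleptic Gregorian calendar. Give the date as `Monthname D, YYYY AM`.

Julian Day Number of the source date = 1970261.
Converting JDN 1970261 to the Hebrew calendar gives 30 Nisan 4442 AM.

Nisan 30, 4442 AM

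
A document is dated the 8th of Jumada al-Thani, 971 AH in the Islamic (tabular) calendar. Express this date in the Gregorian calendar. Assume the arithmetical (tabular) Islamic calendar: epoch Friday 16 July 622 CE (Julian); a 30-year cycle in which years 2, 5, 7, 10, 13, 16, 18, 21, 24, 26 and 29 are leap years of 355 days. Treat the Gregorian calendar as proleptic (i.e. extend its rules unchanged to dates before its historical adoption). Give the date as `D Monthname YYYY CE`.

Julian Day Number of the source date = 2292331.
Converting JDN 2292331 to the Gregorian calendar gives 2 February 1564 CE.

2 February 1564 CE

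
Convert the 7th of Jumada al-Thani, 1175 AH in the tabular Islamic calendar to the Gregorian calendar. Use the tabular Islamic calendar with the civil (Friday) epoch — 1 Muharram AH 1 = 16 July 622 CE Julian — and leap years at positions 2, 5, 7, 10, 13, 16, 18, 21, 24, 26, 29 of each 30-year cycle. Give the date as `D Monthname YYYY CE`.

3 January 1762 CE

Both dates share Julian Day Number 2364620; in the Gregorian calendar that is 3 January 1762 CE.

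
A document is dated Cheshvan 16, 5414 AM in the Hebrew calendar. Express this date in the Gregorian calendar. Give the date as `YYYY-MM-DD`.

1653-11-06

Julian Day Number of the source date = 2325116.
Converting JDN 2325116 to the Gregorian calendar gives 6 November 1653 CE.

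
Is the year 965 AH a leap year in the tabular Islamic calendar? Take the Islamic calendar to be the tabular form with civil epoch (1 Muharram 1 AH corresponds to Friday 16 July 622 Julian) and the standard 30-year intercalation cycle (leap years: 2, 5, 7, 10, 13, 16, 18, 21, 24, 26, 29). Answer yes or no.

yes

Year 965 AH is year 5 of its 30-year cycle; leap positions are 2, 5, 7, 10, 13, 16, 18, 21, 24, 26, 29, so it is a leap year (355 days).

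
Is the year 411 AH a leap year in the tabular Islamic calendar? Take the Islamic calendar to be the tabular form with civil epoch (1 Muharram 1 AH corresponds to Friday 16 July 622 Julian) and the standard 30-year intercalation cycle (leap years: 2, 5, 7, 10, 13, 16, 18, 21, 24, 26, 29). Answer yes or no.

Year 411 AH is year 21 of its 30-year cycle; leap positions are 2, 5, 7, 10, 13, 16, 18, 21, 24, 26, 29, so it is a leap year (355 days).

yes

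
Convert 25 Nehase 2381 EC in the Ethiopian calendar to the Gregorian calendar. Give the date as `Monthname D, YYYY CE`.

Julian Day Number of the source date = 2593870.
Converting JDN 2593870 to the Gregorian calendar gives 3 September 2389 CE.

September 3, 2389 CE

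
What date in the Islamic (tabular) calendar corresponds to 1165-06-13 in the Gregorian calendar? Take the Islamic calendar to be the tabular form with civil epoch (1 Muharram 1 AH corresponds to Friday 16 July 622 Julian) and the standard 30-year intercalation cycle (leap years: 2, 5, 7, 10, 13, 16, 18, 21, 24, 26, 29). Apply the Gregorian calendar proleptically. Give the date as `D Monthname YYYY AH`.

24 Rajab 560 AH

Julian Day Number of the source date = 2146731.
Converting JDN 2146731 to the tabular Islamic calendar gives 24 Rajab 560 AH.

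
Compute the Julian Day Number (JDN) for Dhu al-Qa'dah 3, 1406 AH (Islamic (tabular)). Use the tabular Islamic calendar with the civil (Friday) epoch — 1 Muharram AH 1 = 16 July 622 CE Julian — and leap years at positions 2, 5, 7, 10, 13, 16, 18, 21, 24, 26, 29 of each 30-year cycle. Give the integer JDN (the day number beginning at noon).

2446622

Equivalently 10 July 1986 (Gregorian).
JDN 2299161 is 15 October 1582 CE (Gregorian); the target day is +147461 days from there, so JDN = 2446622.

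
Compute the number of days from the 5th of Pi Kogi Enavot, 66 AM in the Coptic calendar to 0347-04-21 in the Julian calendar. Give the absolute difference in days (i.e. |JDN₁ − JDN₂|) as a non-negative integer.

1225

First date → JDN 1849135; second date → JDN 1847910.
The interval is |1849135 − 1847910| = 1225 days.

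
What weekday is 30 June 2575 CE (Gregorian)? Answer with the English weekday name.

Since JDN mod 7 = 4 (0 = Monday), the day is Friday.

Friday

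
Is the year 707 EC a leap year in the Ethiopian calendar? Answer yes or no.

707 mod 4 = 3; in the Ethiopian calendar a year is leap when year mod 4 = 3, so it is a leap year.

yes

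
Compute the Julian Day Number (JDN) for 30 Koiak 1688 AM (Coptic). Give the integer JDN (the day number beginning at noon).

2441326

Equivalently 9 January 1972 (Gregorian).
JDN 2400001 is 17 November 1858 CE (Gregorian), MJD 0; the target day is +41325 days from there, so JDN = 2441326.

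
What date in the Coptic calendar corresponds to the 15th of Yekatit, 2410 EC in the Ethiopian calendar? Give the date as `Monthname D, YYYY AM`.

Both dates share Julian Day Number 2604272; in the Coptic calendar that is 15 Meshir 2134 AM.

Meshir 15, 2134 AM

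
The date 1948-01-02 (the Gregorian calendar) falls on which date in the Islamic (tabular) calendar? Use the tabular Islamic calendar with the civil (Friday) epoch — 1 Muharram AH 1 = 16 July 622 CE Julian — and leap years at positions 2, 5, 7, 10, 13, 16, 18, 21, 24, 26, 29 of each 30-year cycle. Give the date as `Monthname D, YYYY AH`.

Safar 19, 1367 AH

Julian Day Number of the source date = 2432553.
Converting JDN 2432553 to the tabular Islamic calendar gives 19 Safar 1367 AH.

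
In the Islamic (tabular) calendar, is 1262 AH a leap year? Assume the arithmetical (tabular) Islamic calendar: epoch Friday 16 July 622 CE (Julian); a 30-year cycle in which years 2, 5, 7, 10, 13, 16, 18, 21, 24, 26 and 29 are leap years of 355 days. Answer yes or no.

yes

Year 1262 AH is year 2 of its 30-year cycle; leap positions are 2, 5, 7, 10, 13, 16, 18, 21, 24, 26, 29, so it is a leap year (355 days).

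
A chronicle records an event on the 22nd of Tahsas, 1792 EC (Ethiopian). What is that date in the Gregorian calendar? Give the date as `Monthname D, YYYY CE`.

December 30, 1799 CE

Both dates share Julian Day Number 2378495; in the Gregorian calendar that is 30 December 1799 CE.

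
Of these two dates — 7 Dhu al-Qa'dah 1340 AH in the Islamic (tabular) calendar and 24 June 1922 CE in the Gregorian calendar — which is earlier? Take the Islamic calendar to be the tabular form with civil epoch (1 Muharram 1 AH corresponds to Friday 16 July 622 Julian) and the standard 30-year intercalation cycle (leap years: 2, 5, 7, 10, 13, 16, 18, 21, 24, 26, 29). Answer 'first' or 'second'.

The two dates have Julian Day Numbers 2423238 and 2423230 respectively.
Since 2423230 < 2423238, the second date comes first.

second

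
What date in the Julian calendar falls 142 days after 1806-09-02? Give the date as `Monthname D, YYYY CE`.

January 22, 1807 CE

JDN of 1806-09-02 = 2380944.
2380944 + 142 = 2381086.
JDN 2381086 in the Julian calendar is January 22, 1807 CE.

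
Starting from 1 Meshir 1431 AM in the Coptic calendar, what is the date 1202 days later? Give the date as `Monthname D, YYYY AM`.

Pashons 17, 1434 AM

The starting date is JDN 2347487; 2347487 + 1202 = 2348689.
JDN 2348689 corresponds to Pashons 17, 1434 AM.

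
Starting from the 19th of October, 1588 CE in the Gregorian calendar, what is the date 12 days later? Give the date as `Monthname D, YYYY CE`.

October 31, 1588 CE

JDN of the 19th of October, 1588 CE = 2301357.
2301357 + 12 = 2301369.
JDN 2301369 in the Gregorian calendar is October 31, 1588 CE.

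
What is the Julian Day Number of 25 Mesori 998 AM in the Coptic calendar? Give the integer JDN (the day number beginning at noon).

Equivalently 25 August 1282 (proleptic Gregorian).
JDN 2400001 is 17 November 1858 CE (Gregorian), MJD 0; the target day is −210463 days from there, so JDN = 2189538.

2189538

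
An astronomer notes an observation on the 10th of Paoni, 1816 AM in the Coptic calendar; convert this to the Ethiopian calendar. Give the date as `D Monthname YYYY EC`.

Both dates share Julian Day Number 2488238; in the Ethiopian calendar that is 10 Sene 2092 EC.

10 Sene 2092 EC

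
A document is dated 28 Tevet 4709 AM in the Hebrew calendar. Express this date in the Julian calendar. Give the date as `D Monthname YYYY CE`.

Julian Day Number of the source date = 2067681.
Converting JDN 2067681 to the Julian calendar gives 1 January 949 CE.

1 January 949 CE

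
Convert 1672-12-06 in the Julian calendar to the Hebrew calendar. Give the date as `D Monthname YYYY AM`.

27 Kislev 5433 AM

Both dates share Julian Day Number 2332096; in the Hebrew calendar that is 27 Kislev 5433 AM.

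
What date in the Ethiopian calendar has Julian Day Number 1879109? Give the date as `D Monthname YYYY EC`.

23 Meskerem 425 EC

JDN 1879109 is 21 September 432 in the proleptic Gregorian calendar.
In the Ethiopian calendar that day is 23 Meskerem 425 EC.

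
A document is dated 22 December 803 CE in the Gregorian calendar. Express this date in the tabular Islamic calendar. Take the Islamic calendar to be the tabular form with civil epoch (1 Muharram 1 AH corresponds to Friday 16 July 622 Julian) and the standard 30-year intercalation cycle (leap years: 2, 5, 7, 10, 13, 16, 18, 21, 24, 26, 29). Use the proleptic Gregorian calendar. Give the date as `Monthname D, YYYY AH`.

Dhu al-Hijjah 29, 187 AH

Both dates share Julian Day Number 2014705; in the tabular Islamic calendar that is 29 Dhu al-Hijjah 187 AH.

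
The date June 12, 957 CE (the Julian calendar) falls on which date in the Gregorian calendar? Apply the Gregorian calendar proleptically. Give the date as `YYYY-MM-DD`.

At this point the Julian calendar is 5 days behind the Gregorian.
12 June 957 Julian + 5 days → 17 June 957 Gregorian.

0957-06-17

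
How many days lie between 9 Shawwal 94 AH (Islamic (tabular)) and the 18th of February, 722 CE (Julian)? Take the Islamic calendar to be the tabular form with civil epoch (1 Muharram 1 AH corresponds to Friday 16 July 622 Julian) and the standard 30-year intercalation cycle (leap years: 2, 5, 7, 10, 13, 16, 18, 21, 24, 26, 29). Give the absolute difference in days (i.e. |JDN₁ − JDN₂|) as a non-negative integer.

3147

First date → JDN 1981670; second date → JDN 1984817.
The interval is |1981670 − 1984817| = 3147 days.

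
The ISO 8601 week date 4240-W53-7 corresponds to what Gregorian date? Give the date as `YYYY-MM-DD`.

ISO week 1 of 4240 is the week containing the first Thursday of 4240.
Week 53, day 7 (Sunday) lands on 4241-01-03.

4241-01-03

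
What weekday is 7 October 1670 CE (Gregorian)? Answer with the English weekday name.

Since JDN mod 7 = 1 (0 = Monday), the day is Tuesday.

Tuesday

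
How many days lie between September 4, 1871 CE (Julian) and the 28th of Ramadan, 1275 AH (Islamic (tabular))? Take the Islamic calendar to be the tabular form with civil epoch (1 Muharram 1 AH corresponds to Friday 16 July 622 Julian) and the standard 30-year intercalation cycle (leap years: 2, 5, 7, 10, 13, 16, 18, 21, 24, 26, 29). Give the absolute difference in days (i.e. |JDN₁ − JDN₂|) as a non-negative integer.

4521

First date → JDN 2404687; second date → JDN 2400166.
The interval is |2404687 − 2400166| = 4521 days.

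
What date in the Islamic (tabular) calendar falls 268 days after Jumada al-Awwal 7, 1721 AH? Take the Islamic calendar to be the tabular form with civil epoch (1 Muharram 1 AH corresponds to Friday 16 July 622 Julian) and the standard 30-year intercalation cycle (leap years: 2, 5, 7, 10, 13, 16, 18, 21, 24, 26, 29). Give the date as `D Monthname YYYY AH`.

9 Safar 1722 AH

JDN of Jumada al-Awwal 7, 1721 AH = 2558075.
2558075 + 268 = 2558343.
JDN 2558343 in the tabular Islamic calendar is 9 Safar 1722 AH.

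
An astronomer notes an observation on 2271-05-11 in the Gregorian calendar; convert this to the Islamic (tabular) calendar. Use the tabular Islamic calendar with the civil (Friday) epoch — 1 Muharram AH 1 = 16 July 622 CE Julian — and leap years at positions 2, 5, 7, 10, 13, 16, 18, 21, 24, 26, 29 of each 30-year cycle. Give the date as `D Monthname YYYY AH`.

30 Jumada al-Awwal 1700 AH

Both dates share Julian Day Number 2550656; in the tabular Islamic calendar that is 30 Jumada al-Awwal 1700 AH.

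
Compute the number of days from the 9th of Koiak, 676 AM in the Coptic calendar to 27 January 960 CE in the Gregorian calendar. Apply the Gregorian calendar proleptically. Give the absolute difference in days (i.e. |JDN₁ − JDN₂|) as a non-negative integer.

JDN of the first date = 2071672.
JDN of the second date = 2071719.
|2071719 − 2071672| = 47.

47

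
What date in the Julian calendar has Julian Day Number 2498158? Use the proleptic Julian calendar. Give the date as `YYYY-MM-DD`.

The Gregorian equivalent of JDN 2498158 is 16 August 2127.
In the Julian calendar that day is 2127-08-02.

2127-08-02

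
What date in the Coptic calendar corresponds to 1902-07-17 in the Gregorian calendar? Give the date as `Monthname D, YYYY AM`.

Both dates share Julian Day Number 2415948; in the Coptic calendar that is 10 Epip 1618 AM.

Epip 10, 1618 AM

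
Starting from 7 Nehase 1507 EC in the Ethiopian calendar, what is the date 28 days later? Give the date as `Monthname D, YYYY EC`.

Pagume 5, 1507 EC

JDN of 7 Nehase 1507 EC = 2274623.
2274623 + 28 = 2274651.
JDN 2274651 in the Ethiopian calendar is Pagume 5, 1507 EC.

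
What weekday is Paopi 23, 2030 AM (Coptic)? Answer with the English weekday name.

In the Gregorian calendar this is 5 November 2313 (JDN 2566174).
JDN 2566174 mod 7 = 2, and JDN 0 was a Monday, so this is a Wednesday.

Wednesday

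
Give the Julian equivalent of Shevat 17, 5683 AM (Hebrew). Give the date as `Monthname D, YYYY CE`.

January 21, 1923 CE

Both dates share Julian Day Number 2423454; in the Julian calendar that is 21 January 1923 CE.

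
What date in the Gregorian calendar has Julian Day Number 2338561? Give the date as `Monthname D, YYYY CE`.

August 29, 1690 CE

Counting from JDN 2299161 = 15 Oct 1582 gives an offset of 39400 days.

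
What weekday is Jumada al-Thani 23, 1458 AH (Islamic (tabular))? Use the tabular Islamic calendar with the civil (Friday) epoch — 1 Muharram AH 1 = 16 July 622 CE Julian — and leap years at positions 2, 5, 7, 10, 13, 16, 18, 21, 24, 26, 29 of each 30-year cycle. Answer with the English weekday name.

Saturday

Equivalently 16 August 2036 Gregorian, JDN 2464922.
2464922 ≡ 5 (mod 7); counting from Monday = 0 gives Saturday.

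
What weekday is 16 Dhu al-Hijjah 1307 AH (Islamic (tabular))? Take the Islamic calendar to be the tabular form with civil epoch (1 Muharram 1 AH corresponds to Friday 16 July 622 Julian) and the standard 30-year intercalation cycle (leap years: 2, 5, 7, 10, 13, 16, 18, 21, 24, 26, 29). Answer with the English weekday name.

Sunday

Equivalently 3 August 1890 Gregorian, JDN 2411583.
2411583 ≡ 6 (mod 7); counting from Monday = 0 gives Sunday.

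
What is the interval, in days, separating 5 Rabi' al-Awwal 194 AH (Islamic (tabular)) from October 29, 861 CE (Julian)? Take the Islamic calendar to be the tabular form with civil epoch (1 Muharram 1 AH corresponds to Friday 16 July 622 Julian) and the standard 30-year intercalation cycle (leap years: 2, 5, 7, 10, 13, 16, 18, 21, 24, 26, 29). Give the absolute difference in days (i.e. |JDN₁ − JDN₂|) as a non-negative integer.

First date → JDN 2016896; second date → JDN 2035840.
The interval is |2016896 − 2035840| = 18944 days.

18944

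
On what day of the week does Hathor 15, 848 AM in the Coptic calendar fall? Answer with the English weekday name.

Thursday

Equivalently 19 November 1131 Gregorian, JDN 2134471.
2134471 ≡ 3 (mod 7); counting from Monday = 0 gives Thursday.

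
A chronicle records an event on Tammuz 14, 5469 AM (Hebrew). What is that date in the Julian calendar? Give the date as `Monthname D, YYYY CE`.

June 11, 1709 CE

The source date corresponds to 22 June 1709 in the Gregorian calendar (JDN 2345432).
That day falls on 11 June 1709 CE in the Julian calendar.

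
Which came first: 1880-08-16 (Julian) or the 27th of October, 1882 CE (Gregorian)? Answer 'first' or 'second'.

The two dates have Julian Day Numbers 2407956 and 2408746 respectively.
Since 2407956 < 2408746, the first date comes first.

first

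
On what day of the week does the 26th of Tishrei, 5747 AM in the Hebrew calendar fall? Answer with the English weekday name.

In the Gregorian calendar this is 29 October 1986 (JDN 2446733).
Since JDN mod 7 = 2 (0 = Monday), the day is Wednesday.

Wednesday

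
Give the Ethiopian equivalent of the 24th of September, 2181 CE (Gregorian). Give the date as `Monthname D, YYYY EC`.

Meskerem 13, 2174 EC

Julian Day Number of the source date = 2517921.
Converting JDN 2517921 to the Ethiopian calendar gives 13 Meskerem 2174 EC.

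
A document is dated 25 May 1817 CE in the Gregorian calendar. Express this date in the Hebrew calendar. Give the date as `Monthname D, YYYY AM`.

Julian Day Number of the source date = 2384850.
Converting JDN 2384850 to the Hebrew calendar gives 10 Sivan 5577 AM.

Sivan 10, 5577 AM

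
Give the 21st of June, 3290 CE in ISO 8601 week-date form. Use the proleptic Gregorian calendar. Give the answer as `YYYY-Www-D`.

The weekday is Wednesday (ISO weekday 3).
That Wednesday belongs to ISO week 25 of ISO year 3290.

3290-W25-3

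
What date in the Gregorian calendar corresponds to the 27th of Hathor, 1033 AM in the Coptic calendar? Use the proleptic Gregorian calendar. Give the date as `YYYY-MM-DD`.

Julian Day Number of the source date = 2202054.
Converting JDN 2202054 to the Gregorian calendar gives 1 December 1316 CE.

1316-12-01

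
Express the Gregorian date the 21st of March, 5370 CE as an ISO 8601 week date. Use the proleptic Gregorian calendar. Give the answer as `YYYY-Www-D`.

The weekday is Wednesday (ISO weekday 3).
That Wednesday belongs to ISO week 12 of ISO year 5370.

5370-W12-3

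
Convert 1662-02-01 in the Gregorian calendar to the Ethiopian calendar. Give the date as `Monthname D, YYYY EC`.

Tir 27, 1654 EC

Both dates share Julian Day Number 2328125; in the Ethiopian calendar that is 27 Tir 1654 EC.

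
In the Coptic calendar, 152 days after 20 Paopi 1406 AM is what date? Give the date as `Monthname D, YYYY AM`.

The starting date is JDN 2338255; 2338255 + 152 = 2338407.
JDN 2338407 corresponds to Paremhat 22, 1406 AM.

Paremhat 22, 1406 AM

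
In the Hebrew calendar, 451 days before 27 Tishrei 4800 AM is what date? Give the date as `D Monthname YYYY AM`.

The starting date is JDN 2100843; 2100843 − 451 = 2100392.
JDN 2100392 corresponds to 20 Av 4798 AM.

20 Av 4798 AM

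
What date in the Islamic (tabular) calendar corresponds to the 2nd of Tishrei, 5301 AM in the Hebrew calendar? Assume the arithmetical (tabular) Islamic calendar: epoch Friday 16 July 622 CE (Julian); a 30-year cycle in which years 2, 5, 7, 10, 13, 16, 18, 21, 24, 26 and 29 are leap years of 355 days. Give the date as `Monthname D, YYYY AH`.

Jumada al-Awwal 1, 947 AH

Julian Day Number of the source date = 2283789.
Converting JDN 2283789 to the tabular Islamic calendar gives 1 Jumada al-Awwal 947 AH.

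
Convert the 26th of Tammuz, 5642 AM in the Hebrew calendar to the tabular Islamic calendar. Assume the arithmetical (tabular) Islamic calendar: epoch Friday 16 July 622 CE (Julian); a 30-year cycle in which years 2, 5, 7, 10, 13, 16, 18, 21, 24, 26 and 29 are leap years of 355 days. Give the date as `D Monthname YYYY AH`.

26 Sha'ban 1299 AH

Both dates share Julian Day Number 2408640; in the tabular Islamic calendar that is 26 Sha'ban 1299 AH.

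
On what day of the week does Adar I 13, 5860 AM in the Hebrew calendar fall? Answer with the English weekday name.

This is JDN 2488122 (22 February 2100 Gregorian).
2488122 ≡ 0 (mod 7); counting from Monday = 0 gives Monday.

Monday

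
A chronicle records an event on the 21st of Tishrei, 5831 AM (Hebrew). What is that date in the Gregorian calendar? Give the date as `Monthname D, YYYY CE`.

Both dates share Julian Day Number 2477381; in the Gregorian calendar that is 26 September 2070 CE.

September 26, 2070 CE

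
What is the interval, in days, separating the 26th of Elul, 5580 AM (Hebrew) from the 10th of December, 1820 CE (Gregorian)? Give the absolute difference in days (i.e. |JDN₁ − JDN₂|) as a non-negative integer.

JDN of the first date = 2386049.
JDN of the second date = 2386145.
|2386145 − 2386049| = 96.

96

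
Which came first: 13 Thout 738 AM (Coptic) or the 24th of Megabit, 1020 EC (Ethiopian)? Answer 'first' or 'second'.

First date → JDN 2094231; second date → JDN 2096614.
JDN 2094231 < JDN 2096614, so the first date is earlier.

first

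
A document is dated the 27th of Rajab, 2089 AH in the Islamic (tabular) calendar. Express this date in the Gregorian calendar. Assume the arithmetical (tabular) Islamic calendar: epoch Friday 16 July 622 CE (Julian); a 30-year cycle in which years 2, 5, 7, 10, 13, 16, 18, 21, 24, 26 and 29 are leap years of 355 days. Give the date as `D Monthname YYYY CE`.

5 December 2648 CE

Both dates share Julian Day Number 2688561; in the Gregorian calendar that is 5 December 2648 CE.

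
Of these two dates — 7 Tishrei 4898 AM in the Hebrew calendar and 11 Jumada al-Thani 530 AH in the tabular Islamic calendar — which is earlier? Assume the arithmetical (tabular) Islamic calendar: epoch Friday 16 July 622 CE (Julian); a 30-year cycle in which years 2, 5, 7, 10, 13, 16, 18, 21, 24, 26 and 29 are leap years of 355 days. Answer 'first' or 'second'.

second

The two dates have Julian Day Numbers 2136614 and 2136058 respectively.
Since 2136058 < 2136614, the second date comes first.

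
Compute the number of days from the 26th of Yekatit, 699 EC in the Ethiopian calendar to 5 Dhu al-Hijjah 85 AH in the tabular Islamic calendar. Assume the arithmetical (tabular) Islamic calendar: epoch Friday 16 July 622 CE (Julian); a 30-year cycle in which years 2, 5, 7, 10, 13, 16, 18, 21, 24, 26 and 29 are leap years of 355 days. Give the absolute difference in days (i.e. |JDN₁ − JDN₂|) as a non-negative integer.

First date → JDN 1979340; second date → JDN 1978536.
The interval is |1979340 − 1978536| = 804 days.

804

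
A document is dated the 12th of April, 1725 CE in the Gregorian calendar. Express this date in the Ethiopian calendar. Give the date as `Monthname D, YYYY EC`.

Miyazya 6, 1717 EC

Julian Day Number of the source date = 2351205.
Converting JDN 2351205 to the Ethiopian calendar gives 6 Miyazya 1717 EC.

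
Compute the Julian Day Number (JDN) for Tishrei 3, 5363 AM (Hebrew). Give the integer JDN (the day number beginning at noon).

2306439

Equivalently 18 September 1602 (Gregorian).
JDN 2400001 is 17 November 1858 CE (Gregorian), MJD 0; the target day is −93562 days from there, so JDN = 2306439.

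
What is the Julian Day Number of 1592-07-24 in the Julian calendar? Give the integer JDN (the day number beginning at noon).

Equivalently 3 August 1592 (Gregorian).
JDN 2400001 is 17 November 1858 CE (Gregorian), MJD 0; the target day is −97260 days from there, so JDN = 2302741.

2302741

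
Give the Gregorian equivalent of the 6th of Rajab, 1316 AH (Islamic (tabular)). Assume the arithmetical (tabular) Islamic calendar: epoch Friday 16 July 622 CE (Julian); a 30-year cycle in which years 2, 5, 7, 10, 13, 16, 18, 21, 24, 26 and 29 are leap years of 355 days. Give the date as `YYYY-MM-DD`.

Julian Day Number of the source date = 2414614.
Converting JDN 2414614 to the Gregorian calendar gives 20 November 1898 CE.

1898-11-20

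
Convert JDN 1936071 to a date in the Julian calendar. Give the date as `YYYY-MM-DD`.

JDN 1936071 is 5 September 588 in the proleptic Gregorian calendar.
In the Julian calendar that day is 0588-09-03.

0588-09-03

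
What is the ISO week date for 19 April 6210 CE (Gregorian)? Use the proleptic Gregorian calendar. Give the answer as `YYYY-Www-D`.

The weekday is Thursday (ISO weekday 4).
That Thursday belongs to ISO week 16 of ISO year 6210.

6210-W16-4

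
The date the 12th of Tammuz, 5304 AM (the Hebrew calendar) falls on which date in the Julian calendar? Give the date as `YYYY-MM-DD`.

The source date corresponds to 13 July 1544 in the proleptic Gregorian calendar (JDN 2285188).
That day falls on 3 July 1544 CE in the Julian calendar.

1544-07-03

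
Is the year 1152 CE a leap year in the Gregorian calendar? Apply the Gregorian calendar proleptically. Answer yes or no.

1152 is divisible by 4 and not by 100, so it is a leap year.

yes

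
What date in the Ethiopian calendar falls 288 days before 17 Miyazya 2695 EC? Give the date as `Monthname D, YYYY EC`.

Counting 288 days back from JDN 2708430 reaches JDN 2708142, which is Hamle 4, 2694 EC.

Hamle 4, 2694 EC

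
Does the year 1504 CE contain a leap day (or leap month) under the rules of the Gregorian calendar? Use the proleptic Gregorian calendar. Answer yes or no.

yes

1504 is divisible by 4 and not by 100, so it is a leap year.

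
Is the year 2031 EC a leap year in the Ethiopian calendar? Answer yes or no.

2031 mod 4 = 3; in the Ethiopian calendar a year is leap when year mod 4 = 3, so it is a leap year.

yes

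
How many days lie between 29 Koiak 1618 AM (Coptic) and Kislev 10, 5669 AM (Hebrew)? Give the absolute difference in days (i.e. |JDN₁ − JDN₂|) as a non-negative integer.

2523

First date → JDN 2415757; second date → JDN 2418280.
The interval is |2415757 − 2418280| = 2523 days.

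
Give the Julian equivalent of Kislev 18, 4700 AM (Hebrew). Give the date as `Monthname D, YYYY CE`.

December 2, 939 CE

The source date corresponds to 7 December 939 in the proleptic Gregorian calendar (JDN 2064363).
That day falls on 2 December 939 CE in the Julian calendar.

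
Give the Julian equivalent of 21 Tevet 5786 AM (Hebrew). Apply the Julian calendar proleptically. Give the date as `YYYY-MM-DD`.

Both dates share Julian Day Number 2461051; in the Julian calendar that is 28 December 2025 CE.

2025-12-28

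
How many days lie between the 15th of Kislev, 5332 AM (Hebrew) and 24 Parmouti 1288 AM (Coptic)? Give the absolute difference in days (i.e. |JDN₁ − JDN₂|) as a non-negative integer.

139

JDN of the first date = 2295201.
JDN of the second date = 2295340.
|2295340 − 2295201| = 139.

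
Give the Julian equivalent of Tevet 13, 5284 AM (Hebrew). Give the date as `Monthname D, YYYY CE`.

December 20, 1523 CE

Julian Day Number of the source date = 2277687.
Converting JDN 2277687 to the Julian calendar gives 20 December 1523 CE.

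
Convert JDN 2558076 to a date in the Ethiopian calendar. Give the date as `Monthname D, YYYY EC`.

Nehase 26, 2283 EC

JDN 2558076 is 3 September 2291 in the Gregorian calendar.
In the Ethiopian calendar that day is Nehase 26, 2283 EC.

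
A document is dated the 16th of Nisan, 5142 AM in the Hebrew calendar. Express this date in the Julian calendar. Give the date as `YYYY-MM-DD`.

Both dates share Julian Day Number 2225923; in the Julian calendar that is 31 March 1382 CE.

1382-03-31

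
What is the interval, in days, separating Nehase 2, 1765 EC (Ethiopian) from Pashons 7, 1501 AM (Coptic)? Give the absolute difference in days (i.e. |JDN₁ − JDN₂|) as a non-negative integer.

4298

First date → JDN 2368853; second date → JDN 2373151.
The interval is |2368853 − 2373151| = 4298 days.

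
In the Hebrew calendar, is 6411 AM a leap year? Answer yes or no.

yes

Hebrew year 6411 is year 8 of its 19-year Metonic cycle; leap years are at positions 3, 6, 8, 11, 14, 17, 19, so it is a leap year (13 months).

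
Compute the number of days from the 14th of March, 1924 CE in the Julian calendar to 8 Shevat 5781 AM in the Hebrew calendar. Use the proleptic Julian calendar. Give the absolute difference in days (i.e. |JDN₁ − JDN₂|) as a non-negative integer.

JDN of the first date = 2423872.
JDN of the second date = 2459236.
|2459236 − 2423872| = 35364.

35364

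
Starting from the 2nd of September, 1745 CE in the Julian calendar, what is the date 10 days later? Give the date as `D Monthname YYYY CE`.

12 September 1745 CE

JDN of the 2nd of September, 1745 CE = 2358664.
2358664 + 10 = 2358674.
JDN 2358674 in the Julian calendar is 12 September 1745 CE.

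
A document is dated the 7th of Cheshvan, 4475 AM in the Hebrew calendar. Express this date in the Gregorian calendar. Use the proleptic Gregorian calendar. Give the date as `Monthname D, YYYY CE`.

October 25, 714 CE

Both dates share Julian Day Number 1982140; in the Gregorian calendar that is 25 October 714 CE.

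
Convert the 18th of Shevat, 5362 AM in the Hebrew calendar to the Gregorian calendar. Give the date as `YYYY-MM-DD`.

Julian Day Number of the source date = 2306218.
Converting JDN 2306218 to the Gregorian calendar gives 9 February 1602 CE.

1602-02-09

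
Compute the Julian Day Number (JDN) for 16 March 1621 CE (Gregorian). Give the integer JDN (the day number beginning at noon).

JDN 2299161 is 15 October 1582 CE (Gregorian); the target day is +14032 days from there, so JDN = 2313193.

2313193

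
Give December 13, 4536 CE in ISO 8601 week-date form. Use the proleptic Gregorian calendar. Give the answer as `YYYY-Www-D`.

4536-W50-4

The weekday is Thursday (ISO weekday 4).
That Thursday belongs to ISO week 50 of ISO year 4536.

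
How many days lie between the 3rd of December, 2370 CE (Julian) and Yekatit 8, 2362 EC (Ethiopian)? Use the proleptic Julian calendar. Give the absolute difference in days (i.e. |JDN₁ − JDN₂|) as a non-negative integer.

JDN of the first date = 2587037.
JDN of the second date = 2586733.
|2586733 − 2587037| = 304.

304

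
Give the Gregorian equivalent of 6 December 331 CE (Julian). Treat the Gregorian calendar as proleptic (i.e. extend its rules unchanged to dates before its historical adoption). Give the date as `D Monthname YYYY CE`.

At this point the Julian calendar is 1 day behind the Gregorian.
6 December 331 Julian + 1 day → 7 December 331 Gregorian.

7 December 331 CE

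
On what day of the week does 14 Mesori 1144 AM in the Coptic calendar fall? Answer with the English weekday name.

In the proleptic Gregorian calendar this is 16 August 1428 (JDN 2242854).
2242854 ≡ 5 (mod 7); counting from Monday = 0 gives Saturday.

Saturday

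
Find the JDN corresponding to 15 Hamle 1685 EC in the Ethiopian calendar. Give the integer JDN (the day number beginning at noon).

2339616

In the Gregorian calendar the same day is 19 July 1693.
JDN 2299161 is 15 October 1582 CE (Gregorian); the target day is +40455 days from there, so JDN = 2339616.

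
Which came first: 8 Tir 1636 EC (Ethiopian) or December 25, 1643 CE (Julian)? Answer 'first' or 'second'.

First date → JDN 2321532; second date → JDN 2321522.
JDN 2321522 < JDN 2321532, so the second date is earlier.

second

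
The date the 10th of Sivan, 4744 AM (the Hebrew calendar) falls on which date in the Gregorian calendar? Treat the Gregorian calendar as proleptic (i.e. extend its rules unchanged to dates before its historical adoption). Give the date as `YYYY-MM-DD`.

Julian Day Number of the source date = 2080597.
Converting JDN 2080597 to the Gregorian calendar gives 18 May 984 CE.

0984-05-18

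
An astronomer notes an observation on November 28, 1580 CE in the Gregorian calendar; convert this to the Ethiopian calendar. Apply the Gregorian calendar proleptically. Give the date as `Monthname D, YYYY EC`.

Julian Day Number of the source date = 2298475.
Converting JDN 2298475 to the Ethiopian calendar gives 22 Hidar 1573 EC.

Hidar 22, 1573 EC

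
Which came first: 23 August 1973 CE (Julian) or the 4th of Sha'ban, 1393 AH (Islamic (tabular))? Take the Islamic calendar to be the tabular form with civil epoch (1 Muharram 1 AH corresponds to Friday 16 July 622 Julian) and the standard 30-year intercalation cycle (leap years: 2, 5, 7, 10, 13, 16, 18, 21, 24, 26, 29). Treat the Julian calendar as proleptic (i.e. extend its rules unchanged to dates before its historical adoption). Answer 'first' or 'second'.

second

The two dates have Julian Day Numbers 2441931 and 2441928 respectively.
Since 2441928 < 2441931, the second date comes first.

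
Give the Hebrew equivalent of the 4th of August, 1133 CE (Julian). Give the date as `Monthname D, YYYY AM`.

Both dates share Julian Day Number 2135102; in the Hebrew calendar that is 1 Elul 4893 AM.

Elul 1, 4893 AM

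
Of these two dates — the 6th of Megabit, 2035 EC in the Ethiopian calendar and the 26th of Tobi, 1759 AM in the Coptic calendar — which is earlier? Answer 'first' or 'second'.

second

First date → JDN 2467324; second date → JDN 2467284.
JDN 2467284 < JDN 2467324, so the second date is earlier.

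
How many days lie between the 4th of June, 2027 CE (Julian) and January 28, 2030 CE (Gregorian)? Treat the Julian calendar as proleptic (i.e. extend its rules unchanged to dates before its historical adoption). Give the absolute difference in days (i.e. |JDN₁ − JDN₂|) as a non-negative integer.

First date → JDN 2461574; second date → JDN 2462530.
The interval is |2461574 − 2462530| = 956 days.

956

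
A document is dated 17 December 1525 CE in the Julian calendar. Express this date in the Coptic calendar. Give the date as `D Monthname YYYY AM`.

Julian Day Number of the source date = 2278415.
Converting JDN 2278415 to the Coptic calendar gives 21 Koiak 1242 AM.

21 Koiak 1242 AM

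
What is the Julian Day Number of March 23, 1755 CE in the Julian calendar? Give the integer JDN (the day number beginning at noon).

2362153

In the Gregorian calendar the same day is 3 April 1755.
JDN 2400001 is 17 November 1858 CE (Gregorian), MJD 0; the target day is −37848 days from there, so JDN = 2362153.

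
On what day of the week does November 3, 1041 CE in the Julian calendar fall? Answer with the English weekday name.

Tuesday

Equivalently 9 November 1041 Gregorian, JDN 2101590.
2101590 ≡ 1 (mod 7); counting from Monday = 0 gives Tuesday.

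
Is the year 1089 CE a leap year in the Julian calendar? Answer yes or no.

no

1089 mod 4 = 1, so it is a common year in the Julian calendar.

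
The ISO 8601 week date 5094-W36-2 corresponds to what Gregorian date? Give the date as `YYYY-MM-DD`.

5094-09-04

ISO week 1 of 5094 is the week containing the first Thursday of 5094.
Week 36, day 2 (Tuesday) lands on 5094-09-04.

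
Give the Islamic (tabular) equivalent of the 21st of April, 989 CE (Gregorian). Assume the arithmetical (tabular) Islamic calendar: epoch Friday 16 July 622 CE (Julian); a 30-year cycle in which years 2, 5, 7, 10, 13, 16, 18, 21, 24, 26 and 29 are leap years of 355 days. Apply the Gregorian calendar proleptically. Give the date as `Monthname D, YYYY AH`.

Both dates share Julian Day Number 2082396; in the tabular Islamic calendar that is 6 Muharram 379 AH.

Muharram 6, 379 AH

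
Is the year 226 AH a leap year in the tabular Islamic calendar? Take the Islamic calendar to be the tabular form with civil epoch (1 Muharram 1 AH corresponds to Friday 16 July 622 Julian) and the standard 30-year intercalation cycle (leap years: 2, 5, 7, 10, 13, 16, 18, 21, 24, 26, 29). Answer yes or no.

yes

Year 226 AH is year 16 of its 30-year cycle; leap positions are 2, 5, 7, 10, 13, 16, 18, 21, 24, 26, 29, so it is a leap year (355 days).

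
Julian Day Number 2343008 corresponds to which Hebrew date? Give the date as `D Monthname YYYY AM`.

JDN 2343008 is 2 November 1702 in the Gregorian calendar.
In the Hebrew calendar that day is 11 Cheshvan 5463 AM.

11 Cheshvan 5463 AM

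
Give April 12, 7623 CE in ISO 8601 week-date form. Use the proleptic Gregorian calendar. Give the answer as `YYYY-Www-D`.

The weekday is Wednesday (ISO weekday 3).
That Wednesday belongs to ISO week 15 of ISO year 7623.

7623-W15-3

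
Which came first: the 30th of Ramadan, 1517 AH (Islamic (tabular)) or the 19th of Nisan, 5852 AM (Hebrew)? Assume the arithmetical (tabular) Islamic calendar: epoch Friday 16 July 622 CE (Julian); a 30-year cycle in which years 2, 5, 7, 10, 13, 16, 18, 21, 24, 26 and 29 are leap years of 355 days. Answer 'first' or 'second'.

second

The two dates have Julian Day Numbers 2485925 and 2485264 respectively.
Since 2485264 < 2485925, the second date comes first.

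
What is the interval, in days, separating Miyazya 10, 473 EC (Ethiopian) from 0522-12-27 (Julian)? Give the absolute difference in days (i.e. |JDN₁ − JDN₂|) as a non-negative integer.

JDN of the first date = 1896838.
JDN of the second date = 1912079.
|1912079 − 1896838| = 15241.

15241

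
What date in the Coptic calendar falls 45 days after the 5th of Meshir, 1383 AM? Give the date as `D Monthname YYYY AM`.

20 Paremhat 1383 AM

The starting date is JDN 2329959; 2329959 + 45 = 2330004.
JDN 2330004 corresponds to 20 Paremhat 1383 AM.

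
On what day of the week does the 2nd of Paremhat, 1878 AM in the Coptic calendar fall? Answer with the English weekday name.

Friday

This is JDN 2510785 (12 March 2162 Gregorian).
JDN 2510785 mod 7 = 4, and JDN 0 was a Monday, so this is a Friday.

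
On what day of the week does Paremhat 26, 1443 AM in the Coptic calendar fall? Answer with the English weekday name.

This is JDN 2351925 (2 April 1727 Gregorian).
Since JDN mod 7 = 2 (0 = Monday), the day is Wednesday.

Wednesday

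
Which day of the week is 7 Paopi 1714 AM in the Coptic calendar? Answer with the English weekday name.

Equivalently 17 October 1997 Gregorian, JDN 2450739.
2450739 ≡ 4 (mod 7); counting from Monday = 0 gives Friday.

Friday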